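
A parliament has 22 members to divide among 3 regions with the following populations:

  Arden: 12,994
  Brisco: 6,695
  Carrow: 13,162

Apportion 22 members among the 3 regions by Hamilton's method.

Standard divisor: 32851 ÷ 22 ≈ 1493.227.
Standard quotas: Arden 8.7020, Brisco 4.4836, Carrow 8.8145.
Lower quotas: Arden 8, Brisco 4, Carrow 8 (sum 20, leaving 2 seats).
Remainders in descending order: Carrow 0.8145, Arden 0.7020, Brisco 0.4836.
The surplus seats go to Carrow, Arden.

Arden 9, Brisco 4, Carrow 9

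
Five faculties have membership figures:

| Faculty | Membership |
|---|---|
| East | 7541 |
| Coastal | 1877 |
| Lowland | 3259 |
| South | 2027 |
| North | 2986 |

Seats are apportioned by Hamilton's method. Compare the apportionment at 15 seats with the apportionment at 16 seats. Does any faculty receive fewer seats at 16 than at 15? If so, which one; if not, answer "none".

At 15 seats: East 6, Coastal 2, Lowland 3, South 2, North 2.
At 16 seats: East 7, Coastal 1, Lowland 3, South 2, North 3.
Coastal drops from 2 to 1.

Coastal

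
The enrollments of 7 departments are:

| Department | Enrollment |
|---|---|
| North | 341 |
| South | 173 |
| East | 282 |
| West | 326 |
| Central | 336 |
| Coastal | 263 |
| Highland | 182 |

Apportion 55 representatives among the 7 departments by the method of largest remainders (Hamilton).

North=10, South=5, East=8, West=9, Central=10, Coastal=8, Highland=5

Total 1903; standard divisor 1903/55 ≈ 34.6.
Standard quotas: North 9.855, South 5.000, East 8.150, West 9.422, Central 9.711, Coastal 7.601, Highland 5.260.
Lower quotas: North 9, South 5, East 8, West 9, Central 9, Coastal 7, Highland 5 (sum 52, leaving 3 seats).
Remainders in descending order: North 0.855, Central 0.711, Coastal 0.601, West 0.422, Highland 0.260, East 0.150, South 0.000.
Largest remainders: North, Central, Coastal receive the extra seats.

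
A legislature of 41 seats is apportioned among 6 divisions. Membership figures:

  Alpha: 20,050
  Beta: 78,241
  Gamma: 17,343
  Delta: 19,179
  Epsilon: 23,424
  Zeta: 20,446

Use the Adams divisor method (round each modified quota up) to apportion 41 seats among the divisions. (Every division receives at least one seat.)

Alpha: 5; Beta: 17; Gamma: 4; Delta: 5; Epsilon: 5; Zeta: 5

Standard divisor 178683/41 ≈ 4358.122; standard quotas: Alpha 4.601, Beta 17.953, Gamma 3.979, Delta 4.401, Epsilon 5.375, Zeta 4.691.
Rounding up gives 5, 18, 4, 5, 6, 5 = 43 seats, so the divisor must be adjusted.
With modified divisor 4740: modified quotas Alpha 4.230, Beta 16.507, Gamma 3.659, Delta 4.046, Epsilon 4.942, Zeta 4.314.
Rounding up: Alpha 5, Beta 17, Gamma 4, Delta 5, Epsilon 5, Zeta 5 (total 41).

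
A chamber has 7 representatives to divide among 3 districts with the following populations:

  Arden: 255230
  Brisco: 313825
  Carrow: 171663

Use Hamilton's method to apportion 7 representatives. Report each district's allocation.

Arden=2; Brisco=3; Carrow=2

Standard divisor: 740718 ÷ 7 ≈ 105816.857.
Standard quotas: Arden 2.4120, Brisco 2.9657, Carrow 1.6223.
Lower quotas: Arden 2, Brisco 2, Carrow 1 (sum 5, leaving 2 seats).
Remainders in descending order: Brisco 0.9657, Carrow 0.6223, Arden 0.4120.
Largest remainders: Brisco, Carrow receive the extra seats.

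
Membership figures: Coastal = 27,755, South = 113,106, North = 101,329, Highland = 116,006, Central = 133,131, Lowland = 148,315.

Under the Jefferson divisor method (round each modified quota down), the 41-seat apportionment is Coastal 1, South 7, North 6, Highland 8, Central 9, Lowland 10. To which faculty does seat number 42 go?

North

Priority for the next seat is population ÷ (current seats + 1).
Priorities: Coastal 13877.500, South 14138.250, North 14475.571, Highland 12889.556, Central 13313.100, Lowland 13483.182.
Highest priority: North.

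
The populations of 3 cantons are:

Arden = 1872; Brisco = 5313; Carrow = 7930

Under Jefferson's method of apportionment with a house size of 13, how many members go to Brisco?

5

Standard divisor 15115/13 ≈ 1162.692; standard quotas: Arden 1.610, Brisco 4.570, Carrow 6.820.
Rounding down gives 1, 4, 6 = 11 seats, so the divisor must be adjusted.
With modified divisor 1000: modified quotas Arden 1.872, Brisco 5.313, Carrow 7.930.
Rounding down: Arden 1, Brisco 5, Carrow 7 (total 13).
Brisco receives 5.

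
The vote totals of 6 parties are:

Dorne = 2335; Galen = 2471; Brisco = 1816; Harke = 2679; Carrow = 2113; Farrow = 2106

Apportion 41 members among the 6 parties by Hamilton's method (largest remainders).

The standard divisor is 13520/41 ≈ 329.756.
Standard quotas: Dorne 7.081, Galen 7.493, Brisco 5.507, Harke 8.124, Carrow 6.408, Farrow 6.387.
Lower quotas: Dorne 7, Galen 7, Brisco 5, Harke 8, Carrow 6, Farrow 6 (sum 39, leaving 2 seats).
Remainders in descending order: Brisco 0.507, Galen 0.493, Carrow 0.408, Farrow 0.387, Harke 0.124, Dorne 0.081.
Largest remainders: Brisco, Galen receive the extra seats.

Dorne: 7; Galen: 8; Brisco: 6; Harke: 8; Carrow: 6; Farrow: 6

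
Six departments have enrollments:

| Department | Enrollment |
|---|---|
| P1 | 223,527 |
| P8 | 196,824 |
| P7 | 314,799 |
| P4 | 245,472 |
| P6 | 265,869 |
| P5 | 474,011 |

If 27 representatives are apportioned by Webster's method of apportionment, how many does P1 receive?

4

Standard divisor 1720502/27 ≈ 63722.296; standard quotas: P1 3.508, P8 3.089, P7 4.940, P4 3.852, P6 4.172, P5 7.439.
Rounding to the nearest integer gives P1 4, P8 3, P7 5, P4 4, P6 4, P5 7 — total 27, matching the house size, so no adjustment is needed.
P1 receives 4.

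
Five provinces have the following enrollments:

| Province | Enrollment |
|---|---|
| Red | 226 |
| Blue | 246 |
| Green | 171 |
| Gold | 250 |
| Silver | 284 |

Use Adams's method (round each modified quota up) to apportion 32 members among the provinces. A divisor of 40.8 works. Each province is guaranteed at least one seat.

With modified divisor 40.8: modified quotas Red 5.539, Blue 6.029, Green 4.191, Gold 6.127, Silver 6.961.
Rounding up: Red 6, Blue 7, Green 5, Gold 7, Silver 7 (total 32).

Red=6; Blue=7; Green=5; Gold=7; Silver=7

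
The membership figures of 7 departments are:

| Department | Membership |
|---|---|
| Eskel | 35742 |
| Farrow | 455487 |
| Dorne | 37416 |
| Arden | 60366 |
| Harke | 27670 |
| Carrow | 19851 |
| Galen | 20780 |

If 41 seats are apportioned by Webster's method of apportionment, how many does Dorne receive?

Standard divisor 657312/41 ≈ 16032; standard quotas: Eskel 2.229, Farrow 28.411, Dorne 2.334, Arden 3.765, Harke 1.726, Carrow 1.238, Galen 1.296.
Rounding to the nearest integer gives 2, 28, 2, 4, 2, 1, 1 = 40 seats, so the divisor must be adjusted.
With modified divisor 15700: modified quotas Eskel 2.277, Farrow 29.012, Dorne 2.383, Arden 3.845, Harke 1.762, Carrow 1.264, Galen 1.324.
Rounding to the nearest integer: Eskel 2, Farrow 29, Dorne 2, Arden 4, Harke 2, Carrow 1, Galen 1 (total 41).
Dorne receives 2.

2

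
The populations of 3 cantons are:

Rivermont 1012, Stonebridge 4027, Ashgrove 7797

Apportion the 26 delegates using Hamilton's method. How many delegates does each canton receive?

The standard divisor is 12836/26 ≈ 493.692.
Standard quotas: Rivermont 2.0499, Stonebridge 8.1569, Ashgrove 15.7932.
Lower quotas: Rivermont 2, Stonebridge 8, Ashgrove 15 (sum 25, leaving 1 seat).
Remainders in descending order: Ashgrove 0.7932, Stonebridge 0.1569, Rivermont 0.0499.
Largest remainder: Ashgrove receives the extra seat.

Rivermont=2, Stonebridge=8, Ashgrove=16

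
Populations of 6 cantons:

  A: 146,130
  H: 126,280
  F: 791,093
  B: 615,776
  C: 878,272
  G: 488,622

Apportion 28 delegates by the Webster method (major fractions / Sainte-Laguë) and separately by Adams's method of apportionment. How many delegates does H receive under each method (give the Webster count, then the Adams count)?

Webster: A 1, H 1, F 7, B 6, C 8, G 5.
Adams: A 2, H 2, F 7, B 5, C 8, G 4.
H gets 1 under Webster and 2 under Adams.

1 and 2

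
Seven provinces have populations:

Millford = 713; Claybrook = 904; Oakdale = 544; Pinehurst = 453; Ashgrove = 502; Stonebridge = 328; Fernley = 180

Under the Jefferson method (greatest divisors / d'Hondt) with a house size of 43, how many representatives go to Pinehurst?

5

Standard divisor 3624/43 ≈ 84.279; standard quotas: Millford 8.460, Claybrook 10.726, Oakdale 6.455, Pinehurst 5.375, Ashgrove 5.956, Stonebridge 3.892, Fernley 2.136.
Rounding down gives 8, 10, 6, 5, 5, 3, 2 = 39 seats, so the divisor must be adjusted.
With modified divisor 78: modified quotas Millford 9.141, Claybrook 11.590, Oakdale 6.974, Pinehurst 5.808, Ashgrove 6.436, Stonebridge 4.205, Fernley 2.308.
Rounding down: Millford 9, Claybrook 11, Oakdale 6, Pinehurst 5, Ashgrove 6, Stonebridge 4, Fernley 2 (total 43).
Pinehurst receives 5.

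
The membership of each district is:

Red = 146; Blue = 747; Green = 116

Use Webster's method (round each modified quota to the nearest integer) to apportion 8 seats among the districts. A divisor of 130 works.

With modified divisor 130: modified quotas Red 1.123, Blue 5.746, Green 0.892.
Rounding to the nearest integer: Red 1, Blue 6, Green 1 (total 8).

Red=1; Blue=6; Green=1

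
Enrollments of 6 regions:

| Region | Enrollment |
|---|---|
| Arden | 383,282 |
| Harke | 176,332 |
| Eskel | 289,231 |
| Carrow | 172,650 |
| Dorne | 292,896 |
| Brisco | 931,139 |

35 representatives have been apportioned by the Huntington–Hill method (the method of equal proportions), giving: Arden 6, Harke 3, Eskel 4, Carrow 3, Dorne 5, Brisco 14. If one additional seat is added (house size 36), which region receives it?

Priority for the next seat is population ÷ (√(s·(s+1))).
Priorities: Arden 59141.697, Harke 50902.664, Eskel 64674.018, Carrow 49839.762, Dorne 53475.249, Brisco 64254.695.
Highest priority: Eskel.

Eskel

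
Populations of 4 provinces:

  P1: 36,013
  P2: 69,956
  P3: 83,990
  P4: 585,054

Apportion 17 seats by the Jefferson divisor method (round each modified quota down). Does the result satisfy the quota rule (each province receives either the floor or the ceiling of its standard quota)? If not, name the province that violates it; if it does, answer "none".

Standard quotas: P1 0.790, P2 1.534, P3 1.842, P4 12.833.
Jefferson allocation: P1 0, P2 1, P3 2, P4 14.
P4 has quota 12.833 (lower 12, upper 13) but receives 14 — outside the quota interval.

P4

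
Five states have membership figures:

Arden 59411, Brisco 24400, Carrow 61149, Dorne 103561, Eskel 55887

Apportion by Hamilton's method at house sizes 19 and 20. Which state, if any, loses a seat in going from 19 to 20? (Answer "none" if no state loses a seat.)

Brisco

At 19 seats: Arden 4, Brisco 2, Carrow 4, Dorne 6, Eskel 3.
At 20 seats: Arden 4, Brisco 1, Carrow 4, Dorne 7, Eskel 4.
Brisco drops from 2 to 1.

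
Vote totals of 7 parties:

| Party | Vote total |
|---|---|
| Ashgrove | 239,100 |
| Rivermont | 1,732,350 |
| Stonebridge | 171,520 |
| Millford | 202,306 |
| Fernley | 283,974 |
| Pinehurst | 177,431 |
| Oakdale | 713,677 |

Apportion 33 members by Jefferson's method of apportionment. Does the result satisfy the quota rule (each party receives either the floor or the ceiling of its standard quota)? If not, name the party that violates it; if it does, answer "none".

Standard quotas: Ashgrove 2.241, Rivermont 16.239, Stonebridge 1.608, Millford 1.896, Fernley 2.662, Pinehurst 1.663, Oakdale 6.690.
Jefferson allocation: Ashgrove 2, Rivermont 18, Stonebridge 1, Millford 2, Fernley 2, Pinehurst 1, Oakdale 7.
Rivermont has quota 16.239 (lower 16, upper 17) but receives 18 — outside the quota interval.

Rivermont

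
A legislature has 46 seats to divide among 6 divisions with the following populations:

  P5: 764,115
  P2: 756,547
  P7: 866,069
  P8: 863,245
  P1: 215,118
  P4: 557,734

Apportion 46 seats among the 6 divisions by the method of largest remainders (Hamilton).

P5=9, P2=9, P7=10, P8=10, P1=2, P4=6

Total 4022828; standard divisor 4022828/46 ≈ 87452.783.
Standard quotas: P5 8.7375, P2 8.6509, P7 9.9033, P8 9.8710, P1 2.4598, P4 6.3775.
Lower quotas: P5 8, P2 8, P7 9, P8 9, P1 2, P4 6 (sum 42, leaving 4 seats).
Remainders in descending order: P7 0.9033, P8 0.8710, P5 0.7375, P2 0.6509, P1 0.4598, P4 0.3775.
The surplus seats go to P7, P8, P5, P2.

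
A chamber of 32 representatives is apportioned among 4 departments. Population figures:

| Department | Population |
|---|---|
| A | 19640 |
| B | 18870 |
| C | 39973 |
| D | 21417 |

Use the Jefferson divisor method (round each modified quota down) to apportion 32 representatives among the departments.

Standard divisor 99900/32 ≈ 3121.875; standard quotas: A 6.291, B 6.044, C 12.804, D 6.860.
Rounding down gives 6, 6, 12, 6 = 30 seats, so the divisor must be adjusted.
With modified divisor 3000: modified quotas A 6.547, B 6.290, C 13.324, D 7.139.
Rounding down: A 6, B 6, C 13, D 7 (total 32).

A: 6; B: 6; C: 13; D: 7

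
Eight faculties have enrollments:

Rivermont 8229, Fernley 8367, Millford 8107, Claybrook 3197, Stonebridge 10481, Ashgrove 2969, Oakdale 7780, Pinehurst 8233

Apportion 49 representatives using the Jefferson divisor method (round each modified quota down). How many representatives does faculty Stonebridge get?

Standard divisor 57363/49 ≈ 1170.673; standard quotas: Rivermont 7.029, Fernley 7.147, Millford 6.925, Claybrook 2.731, Stonebridge 8.953, Ashgrove 2.536, Oakdale 6.646, Pinehurst 7.033.
Rounding down gives 7, 7, 6, 2, 8, 2, 6, 7 = 45 seats, so the divisor must be adjusted.
With modified divisor 1057: modified quotas Rivermont 7.785, Fernley 7.916, Millford 7.670, Claybrook 3.025, Stonebridge 9.916, Ashgrove 2.809, Oakdale 7.360, Pinehurst 7.789.
Rounding down: Rivermont 7, Fernley 7, Millford 7, Claybrook 3, Stonebridge 9, Ashgrove 2, Oakdale 7, Pinehurst 7 (total 49).
Stonebridge receives 9.

9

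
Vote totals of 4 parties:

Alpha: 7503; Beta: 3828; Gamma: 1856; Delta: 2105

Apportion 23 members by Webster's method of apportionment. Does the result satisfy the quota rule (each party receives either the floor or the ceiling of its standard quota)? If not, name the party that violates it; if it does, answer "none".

Standard quotas: Alpha 11.285, Beta 5.758, Gamma 2.792, Delta 3.166.
Webster allocation: Alpha 11, Beta 6, Gamma 3, Delta 3.
Every allocation lies between the lower and upper quota.

none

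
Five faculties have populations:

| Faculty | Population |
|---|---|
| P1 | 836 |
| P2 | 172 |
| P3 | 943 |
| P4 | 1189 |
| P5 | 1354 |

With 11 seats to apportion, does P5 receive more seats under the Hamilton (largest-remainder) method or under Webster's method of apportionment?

Webster

Hamilton: P1 2, P2 1, P3 2, P4 3, P5 3.
Webster: P1 2, P2 0, P3 2, P4 3, P5 4.
P5 gets 3 under Hamilton and 4 under Webster.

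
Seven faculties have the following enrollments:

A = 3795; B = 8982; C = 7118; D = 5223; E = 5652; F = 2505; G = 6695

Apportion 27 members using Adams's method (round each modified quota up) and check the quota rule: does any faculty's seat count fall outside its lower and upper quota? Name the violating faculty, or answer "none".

none

Standard quotas: A 2.564, B 6.067, C 4.808, D 3.528, E 3.818, F 1.692, G 4.523.
Adams allocation: A 3, B 6, C 5, D 3, E 4, F 2, G 4.
Every allocation lies between the lower and upper quota.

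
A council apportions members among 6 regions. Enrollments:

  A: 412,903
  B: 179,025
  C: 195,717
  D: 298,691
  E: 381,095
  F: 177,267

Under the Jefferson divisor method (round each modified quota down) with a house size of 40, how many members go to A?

10

Standard divisor 1644698/40 ≈ 41117.45; standard quotas: A 10.042, B 4.354, C 4.760, D 7.264, E 9.268, F 4.311.
Rounding down gives 10, 4, 4, 7, 9, 4 = 38 seats, so the divisor must be adjusted.
With modified divisor 37800: modified quotas A 10.923, B 4.736, C 5.178, D 7.902, E 10.082, F 4.690.
Rounding down: A 10, B 4, C 5, D 7, E 10, F 4 (total 40).
A receives 10.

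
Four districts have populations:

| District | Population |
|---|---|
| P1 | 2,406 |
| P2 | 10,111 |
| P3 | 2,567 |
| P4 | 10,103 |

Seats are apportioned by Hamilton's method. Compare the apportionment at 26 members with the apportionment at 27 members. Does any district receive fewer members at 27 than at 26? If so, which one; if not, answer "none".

At 26 seats: P1 3, P2 10, P3 3, P4 10.
At 27 seats: P1 2, P2 11, P3 3, P4 11.
P1 drops from 3 to 2.

P1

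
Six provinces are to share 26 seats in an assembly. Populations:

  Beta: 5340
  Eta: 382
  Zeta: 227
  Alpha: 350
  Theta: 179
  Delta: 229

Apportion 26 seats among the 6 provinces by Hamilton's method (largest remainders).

Beta=21, Eta=1, Zeta=1, Alpha=1, Theta=1, Delta=1

Standard divisor: 6707 ÷ 26 ≈ 257.962.
Standard quotas: Beta 20.7008, Eta 1.4808, Zeta 0.8800, Alpha 1.3568, Theta 0.6939, Delta 0.8877.
Lower quotas: Beta 20, Eta 1, Zeta 0, Alpha 1, Theta 0, Delta 0 (sum 22, leaving 4 seats).
Remainders in descending order: Delta 0.8877, Zeta 0.8800, Beta 0.7008, Theta 0.6939, Eta 0.4808, Alpha 0.3568.
Largest remainders: Delta, Zeta, Beta, Theta receive the extra seats.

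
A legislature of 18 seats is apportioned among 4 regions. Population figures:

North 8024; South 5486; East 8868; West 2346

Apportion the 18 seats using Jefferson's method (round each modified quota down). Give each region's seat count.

North 6, South 4, East 7, West 1

Standard divisor 24724/18 ≈ 1373.556; standard quotas: North 5.842, South 3.994, East 6.456, West 1.708.
Rounding down gives 5, 3, 6, 1 = 15 seats, so the divisor must be adjusted.
With modified divisor 1200: modified quotas North 6.687, South 4.572, East 7.390, West 1.955.
Rounding down: North 6, South 4, East 7, West 1 (total 18).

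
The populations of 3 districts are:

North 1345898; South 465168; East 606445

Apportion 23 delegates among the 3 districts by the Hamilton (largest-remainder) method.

North 13, South 4, East 6

Total 2417511; standard divisor 2417511/23 ≈ 105109.174.
Standard quotas: North 12.8048, South 4.4256, East 5.7697.
Lower quotas: North 12, South 4, East 5 (sum 21, leaving 2 seats).
Remainders in descending order: North 0.8048, East 0.7697, South 0.4256.
Largest remainders: North, East receive the extra seats.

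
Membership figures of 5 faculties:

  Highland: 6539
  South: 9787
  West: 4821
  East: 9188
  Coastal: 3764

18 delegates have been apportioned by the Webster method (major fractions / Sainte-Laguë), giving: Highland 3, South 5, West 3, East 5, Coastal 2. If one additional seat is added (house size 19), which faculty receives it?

Priority for the next seat is population ÷ (current seats + 0.5).
Priorities: Highland 1868.286, South 1779.455, West 1377.429, East 1670.545, Coastal 1505.600.
Highest priority: Highland.

Highland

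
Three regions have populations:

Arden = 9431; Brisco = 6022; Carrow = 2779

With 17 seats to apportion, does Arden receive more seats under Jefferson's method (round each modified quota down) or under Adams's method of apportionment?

Jefferson: Arden 9, Brisco 6, Carrow 2.
Adams: Arden 8, Brisco 6, Carrow 3.
Arden gets 9 under Jefferson and 8 under Adams.

Jefferson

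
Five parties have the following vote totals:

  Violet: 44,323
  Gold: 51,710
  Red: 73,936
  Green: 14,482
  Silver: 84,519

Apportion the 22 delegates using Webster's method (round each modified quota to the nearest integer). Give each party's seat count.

Standard divisor 268970/22 ≈ 12225.909; standard quotas: Violet 3.625, Gold 4.230, Red 6.047, Green 1.185, Silver 6.913.
Rounding to the nearest integer gives Violet 4, Gold 4, Red 6, Green 1, Silver 7 — total 22, matching the house size, so no adjustment is needed.

Violet=4, Gold=4, Red=6, Green=1, Silver=7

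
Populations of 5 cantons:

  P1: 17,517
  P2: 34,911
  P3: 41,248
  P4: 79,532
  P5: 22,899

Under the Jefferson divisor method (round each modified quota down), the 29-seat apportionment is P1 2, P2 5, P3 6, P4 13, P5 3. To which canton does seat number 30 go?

Priority for the next seat is population ÷ (current seats + 1).
Priorities: P1 5839.000, P2 5818.500, P3 5892.571, P4 5680.857, P5 5724.750.
Highest priority: P3.

P3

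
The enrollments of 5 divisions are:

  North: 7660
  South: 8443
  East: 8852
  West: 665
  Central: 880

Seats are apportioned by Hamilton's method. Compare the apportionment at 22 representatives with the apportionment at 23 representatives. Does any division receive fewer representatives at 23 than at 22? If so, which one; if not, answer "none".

West

At 22 seats: North 6, South 7, East 7, West 1, Central 1.
At 23 seats: North 7, South 7, East 8, West 0, Central 1.
West drops from 1 to 0.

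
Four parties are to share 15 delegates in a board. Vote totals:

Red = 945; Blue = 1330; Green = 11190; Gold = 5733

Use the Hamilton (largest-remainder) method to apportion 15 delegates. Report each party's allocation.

Red: 1; Blue: 1; Green: 9; Gold: 4

Standard divisor: 19198 ÷ 15 ≈ 1279.867.
Standard quotas: Red 0.7384, Blue 1.0392, Green 8.7431, Gold 4.4794.
Lower quotas: Red 0, Blue 1, Green 8, Gold 4 (sum 13, leaving 2 seats).
Remainders in descending order: Green 0.7431, Red 0.7384, Gold 0.4794, Blue 0.0392.
The surplus seats go to Green, Red.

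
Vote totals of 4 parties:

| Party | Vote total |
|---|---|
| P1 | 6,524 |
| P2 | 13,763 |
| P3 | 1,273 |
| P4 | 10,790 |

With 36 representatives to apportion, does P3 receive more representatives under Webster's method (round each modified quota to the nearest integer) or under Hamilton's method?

Webster: P1 7, P2 16, P3 1, P4 12.
Hamilton: P1 7, P2 15, P3 2, P4 12.
P3 gets 1 under Webster and 2 under Hamilton.

Hamilton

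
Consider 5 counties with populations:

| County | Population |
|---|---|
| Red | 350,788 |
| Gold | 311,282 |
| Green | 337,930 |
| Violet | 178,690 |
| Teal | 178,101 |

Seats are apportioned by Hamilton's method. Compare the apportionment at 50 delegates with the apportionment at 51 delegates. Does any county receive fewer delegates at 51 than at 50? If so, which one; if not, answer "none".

Teal

At 50 seats: Red 13, Gold 11, Green 12, Violet 7, Teal 7.
At 51 seats: Red 13, Gold 12, Green 13, Violet 7, Teal 6.
Teal drops from 7 to 6.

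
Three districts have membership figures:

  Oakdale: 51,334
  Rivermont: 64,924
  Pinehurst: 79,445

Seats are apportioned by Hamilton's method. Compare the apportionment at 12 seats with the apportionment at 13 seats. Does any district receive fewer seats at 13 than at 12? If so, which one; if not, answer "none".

At 12 seats: Oakdale 3, Rivermont 4, Pinehurst 5.
At 13 seats: Oakdale 4, Rivermont 4, Pinehurst 5.
No district's allocation decreased.

none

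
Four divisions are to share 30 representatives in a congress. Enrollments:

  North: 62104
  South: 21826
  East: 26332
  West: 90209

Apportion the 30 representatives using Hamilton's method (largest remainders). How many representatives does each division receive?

North 9, South 3, East 4, West 14

Total 200471; standard divisor 200471/30 ≈ 6682.367.
Standard quotas: North 9.2937, South 3.2662, East 3.9405, West 13.4996.
Lower quotas: North 9, South 3, East 3, West 13 (sum 28, leaving 2 seats).
Remainders in descending order: East 0.9405, West 0.4996, North 0.2937, South 0.2662.
Largest remainders: East, West receive the extra seats.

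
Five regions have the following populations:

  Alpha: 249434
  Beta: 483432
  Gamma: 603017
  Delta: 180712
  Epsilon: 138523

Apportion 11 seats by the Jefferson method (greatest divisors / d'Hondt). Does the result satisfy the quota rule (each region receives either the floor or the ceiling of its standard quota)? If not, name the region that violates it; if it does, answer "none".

Standard quotas: Alpha 1.658, Beta 3.213, Gamma 4.008, Delta 1.201, Epsilon 0.921.
Jefferson allocation: Alpha 2, Beta 3, Gamma 4, Delta 1, Epsilon 1.
Every allocation lies between the lower and upper quota.

none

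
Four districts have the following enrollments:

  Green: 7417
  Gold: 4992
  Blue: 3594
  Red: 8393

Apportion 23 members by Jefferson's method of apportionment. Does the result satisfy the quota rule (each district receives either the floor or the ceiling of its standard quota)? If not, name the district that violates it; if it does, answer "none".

none

Standard quotas: Green 6.993, Gold 4.706, Blue 3.388, Red 7.913.
Jefferson allocation: Green 7, Gold 5, Blue 3, Red 8.
Every allocation lies between the lower and upper quota.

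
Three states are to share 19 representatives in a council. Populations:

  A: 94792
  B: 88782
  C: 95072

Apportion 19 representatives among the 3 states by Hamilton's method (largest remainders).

A 6, B 6, C 7

Standard divisor: 278646 ÷ 19 ≈ 14665.579.
Standard quotas: A 6.4636, B 6.0538, C 6.4827.
Lower quotas: A 6, B 6, C 6 (sum 18, leaving 1 seat).
Remainders in descending order: C 0.4827, A 0.4636, B 0.0538.
Largest remainder: C receives the extra seat.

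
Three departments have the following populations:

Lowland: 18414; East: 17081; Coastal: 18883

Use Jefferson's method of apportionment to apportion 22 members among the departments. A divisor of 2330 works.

With modified divisor 2330: modified quotas Lowland 7.903, East 7.331, Coastal 8.104.
Rounding down: Lowland 7, East 7, Coastal 8 (total 22).

Lowland 7, East 7, Coastal 8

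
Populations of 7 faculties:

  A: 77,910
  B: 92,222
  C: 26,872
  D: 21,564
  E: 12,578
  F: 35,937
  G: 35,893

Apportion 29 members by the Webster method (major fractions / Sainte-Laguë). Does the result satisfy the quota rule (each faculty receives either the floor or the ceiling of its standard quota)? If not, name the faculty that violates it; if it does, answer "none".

none

Standard quotas: A 7.457, B 8.827, C 2.572, D 2.064, E 1.204, F 3.440, G 3.436.
Webster allocation: A 8, B 9, C 3, D 2, E 1, F 3, G 3.
Every allocation lies between the lower and upper quota.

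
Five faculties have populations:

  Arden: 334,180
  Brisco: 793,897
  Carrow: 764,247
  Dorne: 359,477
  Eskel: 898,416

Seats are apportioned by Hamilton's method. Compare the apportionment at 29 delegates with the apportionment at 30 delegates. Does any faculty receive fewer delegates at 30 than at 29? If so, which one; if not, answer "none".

At 29 seats: Arden 3, Brisco 7, Carrow 7, Dorne 4, Eskel 8.
At 30 seats: Arden 3, Brisco 8, Carrow 7, Dorne 3, Eskel 9.
Dorne drops from 4 to 3.

Dorne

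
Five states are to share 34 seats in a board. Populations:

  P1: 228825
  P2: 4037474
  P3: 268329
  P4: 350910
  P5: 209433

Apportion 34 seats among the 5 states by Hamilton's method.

Total 5094971; standard divisor 5094971/34 ≈ 149852.088.
Standard quotas: P1 1.5270, P2 26.9431, P3 1.7906, P4 2.3417, P5 1.3976.
Lower quotas: P1 1, P2 26, P3 1, P4 2, P5 1 (sum 31, leaving 3 seats).
Remainders in descending order: P2 0.9431, P3 0.7906, P1 0.5270, P5 0.3976, P4 0.3417.
Largest remainders: P2, P3, P1 receive the extra seats.

P1: 2; P2: 27; P3: 2; P4: 2; P5: 1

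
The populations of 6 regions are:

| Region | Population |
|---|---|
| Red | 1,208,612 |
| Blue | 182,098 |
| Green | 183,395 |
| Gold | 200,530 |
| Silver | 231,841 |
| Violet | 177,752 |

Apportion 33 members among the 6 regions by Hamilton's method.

Total 2184228; standard divisor 2184228/33 ≈ 66188.727.
Standard quotas: Red 18.2601, Blue 2.7512, Green 2.7708, Gold 3.0297, Silver 3.5027, Violet 2.6855.
Lower quotas: Red 18, Blue 2, Green 2, Gold 3, Silver 3, Violet 2 (sum 30, leaving 3 seats).
Remainders in descending order: Green 0.7708, Blue 0.7512, Violet 0.6855, Silver 0.5027, Red 0.2601, Gold 0.0297.
Largest remainders: Green, Blue, Violet receive the extra seats.

Red 18, Blue 3, Green 3, Gold 3, Silver 3, Violet 3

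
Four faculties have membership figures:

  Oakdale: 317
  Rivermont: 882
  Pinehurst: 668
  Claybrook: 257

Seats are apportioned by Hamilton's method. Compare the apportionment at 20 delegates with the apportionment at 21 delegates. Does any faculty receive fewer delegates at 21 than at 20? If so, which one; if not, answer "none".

At 20 seats: Oakdale 3, Rivermont 8, Pinehurst 6, Claybrook 3.
At 21 seats: Oakdale 3, Rivermont 9, Pinehurst 7, Claybrook 2.
Claybrook drops from 3 to 2.

Claybrook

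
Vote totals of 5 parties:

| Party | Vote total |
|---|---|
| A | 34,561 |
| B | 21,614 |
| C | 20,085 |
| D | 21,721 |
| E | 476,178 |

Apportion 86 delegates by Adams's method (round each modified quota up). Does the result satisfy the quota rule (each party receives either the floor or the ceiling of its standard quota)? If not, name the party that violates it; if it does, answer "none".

E

Standard quotas: A 5.177, B 3.237, C 3.008, D 3.253, E 71.324.
Adams allocation: A 6, B 4, C 3, D 4, E 69.
E has quota 71.324 (lower 71, upper 72) but receives 69 — outside the quota interval.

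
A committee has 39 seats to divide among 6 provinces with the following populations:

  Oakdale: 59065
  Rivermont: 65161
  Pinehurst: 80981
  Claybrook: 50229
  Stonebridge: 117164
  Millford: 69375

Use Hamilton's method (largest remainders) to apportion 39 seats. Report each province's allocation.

Standard divisor: 441975 ÷ 39 ≈ 11332.692.
Standard quotas: Oakdale 5.2119, Rivermont 5.7498, Pinehurst 7.1458, Claybrook 4.4322, Stonebridge 10.3386, Millford 6.1217.
Lower quotas: Oakdale 5, Rivermont 5, Pinehurst 7, Claybrook 4, Stonebridge 10, Millford 6 (sum 37, leaving 2 seats).
Remainders in descending order: Rivermont 0.7498, Claybrook 0.4322, Stonebridge 0.3386, Oakdale 0.2119, Pinehurst 0.1458, Millford 0.1217.
The surplus seats go to Rivermont, Claybrook.

Oakdale=5; Rivermont=6; Pinehurst=7; Claybrook=5; Stonebridge=10; Millford=6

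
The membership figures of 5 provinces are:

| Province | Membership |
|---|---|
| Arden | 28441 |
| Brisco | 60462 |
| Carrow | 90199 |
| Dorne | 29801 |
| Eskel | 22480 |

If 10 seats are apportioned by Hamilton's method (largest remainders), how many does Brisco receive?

Standard divisor: 231383 ÷ 10 ≈ 23138.3.
Standard quotas: Arden 1.2292, Brisco 2.6131, Carrow 3.8983, Dorne 1.2880, Eskel 0.9715.
Lower quotas: Arden 1, Brisco 2, Carrow 3, Dorne 1, Eskel 0 (sum 7, leaving 3 seats).
Remainders in descending order: Eskel 0.9715, Carrow 0.8983, Brisco 0.6131, Dorne 0.2880, Arden 0.2292.
Largest remainders: Eskel, Carrow, Brisco receive the extra seats.
Brisco receives 3.

3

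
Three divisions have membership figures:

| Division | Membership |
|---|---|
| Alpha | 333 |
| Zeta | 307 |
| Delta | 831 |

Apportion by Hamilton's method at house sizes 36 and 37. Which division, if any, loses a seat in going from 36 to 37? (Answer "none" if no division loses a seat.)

none

At 36 seats: Alpha 8, Zeta 8, Delta 20.
At 37 seats: Alpha 8, Zeta 8, Delta 21.
No division's allocation decreased.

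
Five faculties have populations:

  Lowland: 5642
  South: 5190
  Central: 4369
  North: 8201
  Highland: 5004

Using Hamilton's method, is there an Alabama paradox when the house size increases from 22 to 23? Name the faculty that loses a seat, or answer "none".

At 22 seats: Lowland 4, South 4, Central 4, North 6, Highland 4.
At 23 seats: Lowland 5, South 4, Central 3, North 7, Highland 4.
Central drops from 4 to 3.

Central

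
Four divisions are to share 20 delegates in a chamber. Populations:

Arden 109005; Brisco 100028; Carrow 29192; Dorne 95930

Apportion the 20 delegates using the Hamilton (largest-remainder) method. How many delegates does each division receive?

Standard divisor: 334155 ÷ 20 ≈ 16707.75.
Standard quotas: Arden 6.5242, Brisco 5.9869, Carrow 1.7472, Dorne 5.7416.
Lower quotas: Arden 6, Brisco 5, Carrow 1, Dorne 5 (sum 17, leaving 3 seats).
Remainders in descending order: Brisco 0.9869, Carrow 0.7472, Dorne 0.7416, Arden 0.5242.
The surplus seats go to Brisco, Carrow, Dorne.

Arden 6, Brisco 6, Carrow 2, Dorne 6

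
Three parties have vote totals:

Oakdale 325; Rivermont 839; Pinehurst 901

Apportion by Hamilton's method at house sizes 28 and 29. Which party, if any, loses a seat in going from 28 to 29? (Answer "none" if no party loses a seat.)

At 28 seats: Oakdale 5, Rivermont 11, Pinehurst 12.
At 29 seats: Oakdale 4, Rivermont 12, Pinehurst 13.
Oakdale drops from 5 to 4.

Oakdale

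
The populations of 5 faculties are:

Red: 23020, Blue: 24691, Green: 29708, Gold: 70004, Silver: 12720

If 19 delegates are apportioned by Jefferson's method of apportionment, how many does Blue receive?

3

Standard divisor 160143/19 ≈ 8428.579; standard quotas: Red 2.731, Blue 2.929, Green 3.525, Gold 8.306, Silver 1.509.
Rounding down gives 2, 2, 3, 8, 1 = 16 seats, so the divisor must be adjusted.
With modified divisor 7600: modified quotas Red 3.029, Blue 3.249, Green 3.909, Gold 9.211, Silver 1.674.
Rounding down: Red 3, Blue 3, Green 3, Gold 9, Silver 1 (total 19).
Blue receives 3.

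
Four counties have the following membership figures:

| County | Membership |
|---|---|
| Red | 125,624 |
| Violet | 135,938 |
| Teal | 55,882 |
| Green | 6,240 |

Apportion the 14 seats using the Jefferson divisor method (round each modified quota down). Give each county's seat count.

Standard divisor 323684/14 ≈ 23120.286; standard quotas: Red 5.433, Violet 5.880, Teal 2.417, Green 0.270.
Rounding down gives 5, 5, 2, 0 = 12 seats, so the divisor must be adjusted.
With modified divisor 20200: modified quotas Red 6.219, Violet 6.730, Teal 2.766, Green 0.309.
Rounding down: Red 6, Violet 6, Teal 2, Green 0 (total 14).

Red 6; Violet 6; Teal 2; Green 0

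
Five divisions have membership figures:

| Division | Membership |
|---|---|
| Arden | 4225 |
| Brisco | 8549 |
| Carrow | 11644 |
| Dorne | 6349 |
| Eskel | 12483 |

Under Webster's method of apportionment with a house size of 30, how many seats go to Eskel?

9

Standard divisor 43250/30 ≈ 1441.667; standard quotas: Arden 2.931, Brisco 5.930, Carrow 8.077, Dorne 4.404, Eskel 8.659.
Rounding to the nearest integer gives Arden 3, Brisco 6, Carrow 8, Dorne 4, Eskel 9 — total 30, matching the house size, so no adjustment is needed.
Eskel receives 9.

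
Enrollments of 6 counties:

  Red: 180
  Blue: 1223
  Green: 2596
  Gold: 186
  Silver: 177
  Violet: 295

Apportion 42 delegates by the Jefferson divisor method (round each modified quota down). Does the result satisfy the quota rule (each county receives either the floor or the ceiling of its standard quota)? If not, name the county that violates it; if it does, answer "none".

Green

Standard quotas: Red 1.623, Blue 11.030, Green 23.412, Gold 1.677, Silver 1.596, Violet 2.661.
Jefferson allocation: Red 1, Blue 12, Green 25, Gold 1, Silver 1, Violet 2.
Green has quota 23.412 (lower 23, upper 24) but receives 25 — outside the quota interval.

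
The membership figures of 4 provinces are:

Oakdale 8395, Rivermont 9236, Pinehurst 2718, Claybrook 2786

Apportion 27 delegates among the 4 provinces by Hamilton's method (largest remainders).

Oakdale: 10, Rivermont: 11, Pinehurst: 3, Claybrook: 3

The standard divisor is 23135/27 ≈ 856.852.
Standard quotas: Oakdale 9.7975, Rivermont 10.7790, Pinehurst 3.1721, Claybrook 3.2514.
Lower quotas: Oakdale 9, Rivermont 10, Pinehurst 3, Claybrook 3 (sum 25, leaving 2 seats).
Remainders in descending order: Oakdale 0.7975, Rivermont 0.7790, Claybrook 0.2514, Pinehurst 0.1721.
The surplus seats go to Oakdale, Rivermont.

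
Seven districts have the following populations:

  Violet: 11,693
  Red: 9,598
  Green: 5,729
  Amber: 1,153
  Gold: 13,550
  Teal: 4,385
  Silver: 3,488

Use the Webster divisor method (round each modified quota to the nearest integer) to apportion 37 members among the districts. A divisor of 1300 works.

Violet 9, Red 7, Green 4, Amber 1, Gold 10, Teal 3, Silver 3

With modified divisor 1300: modified quotas Violet 8.995, Red 7.383, Green 4.407, Amber 0.887, Gold 10.423, Teal 3.373, Silver 2.683.
Rounding to the nearest integer: Violet 9, Red 7, Green 4, Amber 1, Gold 10, Teal 3, Silver 3 (total 37).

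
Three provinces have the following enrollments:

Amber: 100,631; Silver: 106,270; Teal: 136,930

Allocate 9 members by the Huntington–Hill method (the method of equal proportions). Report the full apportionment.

With divisor 40305: modified quotas Amber 2.497, Silver 2.637, Teal 3.397.
Geometric-mean thresholds: Amber √(2·3)=2.449, Silver √(2·3)=2.449, Teal √(3·4)=3.464.
Each quota rounded against its threshold gives Amber 3, Silver 3, Teal 3 (total 9).

Amber: 3, Silver: 3, Teal: 3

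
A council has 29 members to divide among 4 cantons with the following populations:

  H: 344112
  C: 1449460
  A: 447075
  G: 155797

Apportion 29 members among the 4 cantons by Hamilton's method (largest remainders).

H 4, C 18, A 5, G 2

The standard divisor is 2396444/29 = 82636.
Standard quotas: H 4.1642, C 17.5403, A 5.4102, G 1.8853.
Lower quotas: H 4, C 17, A 5, G 1 (sum 27, leaving 2 seats).
Remainders in descending order: G 0.8853, C 0.5403, A 0.4102, H 0.1642.
Largest remainders: G, C receive the extra seats.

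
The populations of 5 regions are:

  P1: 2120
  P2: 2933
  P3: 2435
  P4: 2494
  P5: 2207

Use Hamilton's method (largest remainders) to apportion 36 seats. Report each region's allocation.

P1=6; P2=9; P3=7; P4=7; P5=7

The standard divisor is 12189/36 ≈ 338.583.
Standard quotas: P1 6.261, P2 8.663, P3 7.192, P4 7.366, P5 6.518.
Lower quotas: P1 6, P2 8, P3 7, P4 7, P5 6 (sum 34, leaving 2 seats).
Remainders in descending order: P2 0.663, P5 0.518, P4 0.366, P1 0.261, P3 0.192.
Largest remainders: P2, P5 receive the extra seats.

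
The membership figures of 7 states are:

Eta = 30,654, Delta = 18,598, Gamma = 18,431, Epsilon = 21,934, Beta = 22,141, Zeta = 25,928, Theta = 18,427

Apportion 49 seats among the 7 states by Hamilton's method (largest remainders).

Total 156113; standard divisor 156113/49 ≈ 3185.98.
Standard quotas: Eta 9.6215, Delta 5.8375, Gamma 5.7850, Epsilon 6.8845, Beta 6.9495, Zeta 8.1382, Theta 5.7838.
Lower quotas: Eta 9, Delta 5, Gamma 5, Epsilon 6, Beta 6, Zeta 8, Theta 5 (sum 44, leaving 5 seats).
Remainders in descending order: Beta 0.9495, Epsilon 0.8845, Delta 0.8375, Gamma 0.7850, Theta 0.7838, Eta 0.6215, Zeta 0.1382.
The surplus seats go to Beta, Epsilon, Delta, Gamma, Theta.

Eta 9, Delta 6, Gamma 6, Epsilon 7, Beta 7, Zeta 8, Theta 6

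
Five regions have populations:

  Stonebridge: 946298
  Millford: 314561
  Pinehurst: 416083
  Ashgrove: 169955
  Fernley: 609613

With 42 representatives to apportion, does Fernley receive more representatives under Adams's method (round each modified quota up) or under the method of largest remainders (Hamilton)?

Adams: Stonebridge 16, Millford 6, Pinehurst 7, Ashgrove 3, Fernley 10.
Hamilton: Stonebridge 16, Millford 5, Pinehurst 7, Ashgrove 3, Fernley 11.
Fernley gets 10 under Adams and 11 under Hamilton.

Hamilton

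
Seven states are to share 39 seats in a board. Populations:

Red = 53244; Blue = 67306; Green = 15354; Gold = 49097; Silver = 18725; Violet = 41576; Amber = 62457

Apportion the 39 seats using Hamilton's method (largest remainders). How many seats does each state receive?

Red 7; Blue 9; Green 2; Gold 6; Silver 2; Violet 5; Amber 8

Standard divisor: 307759 ÷ 39 ≈ 7891.256.
Standard quotas: Red 6.7472, Blue 8.5292, Green 1.9457, Gold 6.2217, Silver 2.3729, Violet 5.2686, Amber 7.9147.
Lower quotas: Red 6, Blue 8, Green 1, Gold 6, Silver 2, Violet 5, Amber 7 (sum 35, leaving 4 seats).
Remainders in descending order: Green 0.9457, Amber 0.9147, Red 0.7472, Blue 0.5292, Silver 0.3729, Violet 0.2686, Gold 0.2217.
The surplus seats go to Green, Amber, Red, Blue.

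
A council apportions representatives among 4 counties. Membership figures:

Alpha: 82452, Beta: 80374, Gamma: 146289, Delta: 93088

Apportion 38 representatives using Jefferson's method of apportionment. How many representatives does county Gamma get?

Standard divisor 402203/38 ≈ 10584.289; standard quotas: Alpha 7.790, Beta 7.594, Gamma 13.821, Delta 8.795.
Rounding down gives 7, 7, 13, 8 = 35 seats, so the divisor must be adjusted.
With modified divisor 10200: modified quotas Alpha 8.084, Beta 7.880, Gamma 14.342, Delta 9.126.
Rounding down: Alpha 8, Beta 7, Gamma 14, Delta 9 (total 38).
Gamma receives 14.

14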